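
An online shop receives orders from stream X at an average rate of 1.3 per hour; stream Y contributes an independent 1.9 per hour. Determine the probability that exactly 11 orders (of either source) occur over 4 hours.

0.1045

Independent Poisson processes superpose: combined rate λ = 1.3 + 1.9 = 3.2 per hour.
Over the interval, μ = 3.2 × 4 = 12.8 (4 hours).
P(N = 11) = e^(−12.8) · 12.8^11/11! ≈ 0.1045.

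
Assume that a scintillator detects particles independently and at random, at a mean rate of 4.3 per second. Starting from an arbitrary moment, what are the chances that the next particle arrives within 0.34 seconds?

Inter-arrival times are exponential with rate λ = 4.3 per second.
P(T ≤ 0.34) = 1 − e^(−λt) = 1 − e^(−4.3 × 0.34) = 1 − e^(−1.462) ≈ 0.7682.

0.7682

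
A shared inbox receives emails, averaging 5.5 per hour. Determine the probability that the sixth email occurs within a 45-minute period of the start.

Over the interval, μ = 5.5 × 0.75 = 4.125 (a 45-minute period = 0.75 hours).
The sixth arrival falls in the interval iff at least 6 events occur there: P(S_6 ≤ t) = P(N ≥ 6) = 1 − P(N ≤ 5) ≈ 0.2347.

0.2347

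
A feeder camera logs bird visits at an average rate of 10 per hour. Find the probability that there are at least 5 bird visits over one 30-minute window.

Over the interval, μ = 10 × 0.5 = 5 (a 30-minute window = 0.5 hours).
P(N ≥ 5) = 1 − P(N ≤ 4) = 1 − Σ_{j=0}^{4} e^(−μ) μ^j/j! ≈ 0.5595.

0.5595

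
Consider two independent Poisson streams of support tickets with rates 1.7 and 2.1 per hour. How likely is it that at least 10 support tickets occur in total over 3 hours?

0.7013

Independent Poisson processes superpose: combined rate λ = 1.7 + 2.1 = 3.8 per hour.
Over the interval, μ = 3.8 × 3 = 11.4 (3 hours).
P(N ≥ 10) = 1 − P(N ≤ 9) ≈ 0.7013.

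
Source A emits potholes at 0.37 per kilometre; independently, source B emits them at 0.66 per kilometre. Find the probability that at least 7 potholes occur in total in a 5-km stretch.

Independent Poisson processes superpose: combined rate λ = 0.37 + 0.66 = 1.03 per kilometre.
Over the interval, μ = 1.03 × 5 = 5.15 (a 5-km stretch = 5 kilometres).
P(N ≥ 7) = 1 − P(N ≤ 6) ≈ 0.2601.

0.2601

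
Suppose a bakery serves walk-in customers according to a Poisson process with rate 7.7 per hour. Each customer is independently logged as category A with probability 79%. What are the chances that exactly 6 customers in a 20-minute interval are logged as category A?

0.0127

Thinning: the customers that are logged as category A themselves form a Poisson process with rate 0.79 × 7.7 = 6.083 per hour.
Over the interval, μ = 6.083 × 1/3 ≈ 2.02767 (a 20-minute interval = 1/3 hours).
P(N = 6) = e^(−2.02767) · 2.02767^6/6! ≈ 0.0127.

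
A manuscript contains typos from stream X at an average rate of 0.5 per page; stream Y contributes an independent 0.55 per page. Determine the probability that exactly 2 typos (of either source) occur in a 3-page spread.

0.2126

Independent Poisson processes superpose: combined rate λ = 0.5 + 0.55 = 1.05 per page.
Over the interval, μ = 1.05 × 3 = 3.15 (a 3-page spread = 3 pages).
P(N = 2) = e^(−3.15) · 3.15^2/2! ≈ 0.2126.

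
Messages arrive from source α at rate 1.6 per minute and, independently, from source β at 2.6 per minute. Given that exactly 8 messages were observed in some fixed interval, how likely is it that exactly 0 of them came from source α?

0.0216

Given the total, each event is independently from source α with probability p = λ_α/(λ_α+λ_β) = 1.6/4.2 ≈ 0.3810.
So K ~ Binomial(8, 1.6/4.2): P(K = 0) = C(8,0) · (1.6/4.2)^0 · (2.6/4.2)^8 ≈ 0.0216.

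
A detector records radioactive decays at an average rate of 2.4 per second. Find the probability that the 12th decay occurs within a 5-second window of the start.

0.5384

Over the interval, μ = 2.4 × 5 = 12 (a 5-second window = 5 seconds).
The 12th arrival falls in the interval iff at least 12 events occur there: P(S_12 ≤ t) = P(N ≥ 12) = 1 − P(N ≤ 11) ≈ 0.5384.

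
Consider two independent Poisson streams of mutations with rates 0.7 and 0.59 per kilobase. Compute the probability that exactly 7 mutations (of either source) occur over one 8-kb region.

0.0815

Independent Poisson processes superpose: combined rate λ = 0.7 + 0.59 = 1.29 per kilobase.
Over the interval, μ = 1.29 × 8 = 10.32 (an 8-kb region = 8 kilobases).
P(N = 7) = e^(−10.32) · 10.32^7/7! ≈ 0.0815.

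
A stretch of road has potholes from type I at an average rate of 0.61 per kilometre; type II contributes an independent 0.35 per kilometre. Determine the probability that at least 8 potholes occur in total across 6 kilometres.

Independent Poisson processes superpose: combined rate λ = 0.61 + 0.35 = 0.96 per kilometre.
Over the interval, μ = 0.96 × 6 = 5.76 (6 kilometres).
P(N ≥ 8) = 1 − P(N ≤ 7) ≈ 0.2237.

0.2237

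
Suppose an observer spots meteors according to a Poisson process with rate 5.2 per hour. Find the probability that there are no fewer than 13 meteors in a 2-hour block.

0.2478

Over the interval, μ = 5.2 × 2 = 10.4 (a 2-hour block = 2 hours).
P(N ≥ 13) = 1 − P(N ≤ 12) = 1 − Σ_{j=0}^{12} e^(−μ) μ^j/j! ≈ 0.2478.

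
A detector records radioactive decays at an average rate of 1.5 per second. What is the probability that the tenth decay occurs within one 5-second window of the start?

Over the interval, μ = 1.5 × 5 = 7.5 (a 5-second window = 5 seconds).
The tenth arrival falls in the interval iff at least 10 events occur there: P(S_10 ≤ t) = P(N ≥ 10) = 1 − P(N ≤ 9) ≈ 0.2236.

0.2236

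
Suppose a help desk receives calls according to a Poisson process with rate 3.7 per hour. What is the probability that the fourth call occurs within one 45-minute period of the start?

0.3025

Over the interval, μ = 3.7 × 0.75 = 2.775 (a 45-minute period = 0.75 hours).
The fourth arrival falls in the interval iff at least 4 events occur there: P(S_4 ≤ t) = P(N ≥ 4) = 1 − P(N ≤ 3) ≈ 0.3025.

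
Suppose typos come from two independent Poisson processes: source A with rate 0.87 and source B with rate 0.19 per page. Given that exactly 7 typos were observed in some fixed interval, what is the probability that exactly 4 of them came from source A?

0.0915

Given the total, each event is independently from source A with probability p = λ_A/(λ_A+λ_B) = 0.87/1.06 ≈ 0.8208.
So K ~ Binomial(7, 0.87/1.06): P(K = 4) = C(7,4) · (0.87/1.06)^4 · (0.19/1.06)^3 ≈ 0.0915.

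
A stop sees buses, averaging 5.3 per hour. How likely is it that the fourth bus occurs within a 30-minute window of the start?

Over the interval, μ = 5.3 × 0.5 = 2.65 (a 30-minute window = 0.5 hours).
The fourth arrival falls in the interval iff at least 4 events occur there: P(S_4 ≤ t) = P(N ≥ 4) = 1 − P(N ≤ 3) ≈ 0.2749.

0.2749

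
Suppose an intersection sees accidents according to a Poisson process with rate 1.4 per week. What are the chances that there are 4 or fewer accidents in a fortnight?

Over the interval, μ = 1.4 × 2 = 2.8 (a fortnight = 2 weeks).
P(N ≤ 4) = Σ_{j=0}^{4} e^(−μ) μ^j/j! ≈ 0.8477.

0.8477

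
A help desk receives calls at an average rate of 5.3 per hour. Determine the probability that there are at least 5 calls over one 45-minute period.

Over the interval, μ = 5.3 × 0.75 = 3.975 (a 45-minute period = 0.75 hours).
P(N ≥ 5) = 1 − P(N ≤ 4) = 1 − Σ_{j=0}^{4} e^(−μ) μ^j/j! ≈ 0.3663.

0.3663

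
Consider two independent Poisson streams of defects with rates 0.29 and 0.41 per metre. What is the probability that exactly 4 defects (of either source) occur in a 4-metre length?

Independent Poisson processes superpose: combined rate λ = 0.29 + 0.41 = 0.7 per metre.
Over the interval, μ = 0.7 × 4 = 2.8 (a 4-metre length = 4 metres).
P(N = 4) = e^(−2.8) · 2.8^4/4! ≈ 0.1557.

0.1557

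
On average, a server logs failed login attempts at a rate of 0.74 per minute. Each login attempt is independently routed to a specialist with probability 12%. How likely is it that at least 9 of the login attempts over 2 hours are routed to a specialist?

Thinning: the login attempts that are routed to a specialist themselves form a Poisson process with rate 0.12 × 0.74 = 0.0888 per minute.
Over the interval, μ = 0.0888 × 120 = 10.656 (2 hours = 120 minutes).
P(N ≥ 9) = 1 − P(N ≤ 8) ≈ 0.7360.

0.7360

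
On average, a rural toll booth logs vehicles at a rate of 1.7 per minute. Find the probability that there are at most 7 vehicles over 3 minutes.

Over the interval, μ = 1.7 × 3 = 5.1 (3 minutes).
P(N ≤ 7) = Σ_{j=0}^{7} e^(−μ) μ^j/j! ≈ 0.8560.

0.8560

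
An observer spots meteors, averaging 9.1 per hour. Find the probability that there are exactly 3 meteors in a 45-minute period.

0.0576

Over the interval, μ = 9.1 × 0.75 = 6.825 (a 45-minute period = 0.75 hours).
P(N = 3) = e^(−μ) μ^3/3! = e^(−6.825) · 6.825^3/6 ≈ 0.0576.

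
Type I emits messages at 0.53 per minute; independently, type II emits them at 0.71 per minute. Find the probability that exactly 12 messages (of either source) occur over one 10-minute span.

Independent Poisson processes superpose: combined rate λ = 0.53 + 0.71 = 1.24 per minute.
Over the interval, μ = 1.24 × 10 = 12.4 (a 10-minute span = 10 minutes).
P(N = 12) = e^(−12.4) · 12.4^12/12! ≈ 0.1136.

0.1136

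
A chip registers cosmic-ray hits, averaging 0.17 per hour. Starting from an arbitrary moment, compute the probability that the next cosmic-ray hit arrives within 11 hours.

Inter-arrival times are exponential with rate λ = 0.17 per hour.
P(T ≤ 11) = 1 − e^(−λt) = 1 − e^(−0.17 × 11) = 1 − e^(−1.87) ≈ 0.8459.

0.8459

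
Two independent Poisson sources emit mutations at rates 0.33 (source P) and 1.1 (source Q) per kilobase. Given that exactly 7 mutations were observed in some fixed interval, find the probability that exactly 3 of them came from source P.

Given the total, each event is independently from source P with probability p = λ_P/(λ_P+λ_Q) = 0.33/1.43 ≈ 0.2308.
So K ~ Binomial(7, 0.33/1.43): P(K = 3) = C(7,3) · (0.33/1.43)^3 · (1.1/1.43)^4 ≈ 0.1506.

0.1506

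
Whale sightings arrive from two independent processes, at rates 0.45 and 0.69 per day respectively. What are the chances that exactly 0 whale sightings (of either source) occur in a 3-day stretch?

Independent Poisson processes superpose: combined rate λ = 0.45 + 0.69 = 1.14 per day.
Over the interval, μ = 1.14 × 3 = 3.42 (a 3-day stretch = 3 days).
P(N = 0) = e^(−3.42) · 3.42^0/0! ≈ 0.0327.

0.0327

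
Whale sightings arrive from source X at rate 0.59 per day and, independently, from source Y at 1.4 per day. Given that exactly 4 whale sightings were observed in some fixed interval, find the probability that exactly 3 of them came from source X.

Given the total, each event is independently from source X with probability p = λ_X/(λ_X+λ_Y) = 0.59/1.99 ≈ 0.2965.
So K ~ Binomial(4, 0.59/1.99): P(K = 3) = C(4,3) · (0.59/1.99)^3 · (1.4/1.99)^1 ≈ 0.0733.

0.0733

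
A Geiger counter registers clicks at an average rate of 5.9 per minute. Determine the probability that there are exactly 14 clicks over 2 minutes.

Over the interval, μ = 5.9 × 2 = 11.8 (2 minutes).
P(N = 14) = e^(−μ) μ^14/14! = e^(−11.8) · 11.8^14/87178291200 ≈ 0.0874.

0.0874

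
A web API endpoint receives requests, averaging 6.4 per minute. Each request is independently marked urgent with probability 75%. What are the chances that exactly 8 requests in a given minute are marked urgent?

Thinning: the requests that are marked urgent themselves form a Poisson process with rate 0.75 × 6.4 = 4.8 per minute.
So μ = 4.8.
P(N = 8) = e^(−4.8) · 4.8^8/8! ≈ 0.0575.

0.0575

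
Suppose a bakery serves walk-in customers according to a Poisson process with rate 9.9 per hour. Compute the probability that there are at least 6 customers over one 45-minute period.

0.7503

Over the interval, μ = 9.9 × 0.75 = 7.425 (a 45-minute period = 0.75 hours).
P(N ≥ 6) = 1 − P(N ≤ 5) = 1 − Σ_{j=0}^{5} e^(−μ) μ^j/j! ≈ 0.7503.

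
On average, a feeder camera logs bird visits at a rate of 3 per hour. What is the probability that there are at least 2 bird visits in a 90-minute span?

0.9389

Over the interval, μ = 3 × 1.5 = 4.5 (a 90-minute span = 1.5 hours).
P(N ≥ 2) = 1 − P(N ≤ 1) = 1 − Σ_{j=0}^{1} e^(−μ) μ^j/j! ≈ 0.9389.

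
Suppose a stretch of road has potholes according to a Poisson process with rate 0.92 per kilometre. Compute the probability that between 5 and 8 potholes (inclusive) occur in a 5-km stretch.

Over the interval, μ = 0.92 × 5 = 4.6 (a 5-km stretch = 5 kilometres).
P(5 ≤ N ≤ 8) = Σ_{j=5}^{8} e^(−4.6) · 4.6^j/j! ≈ 0.4417.

0.4417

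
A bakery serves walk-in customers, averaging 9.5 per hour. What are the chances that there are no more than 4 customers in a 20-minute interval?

0.7865

Over the interval, μ = 9.5 × 1/3 ≈ 3.16667 (a 20-minute interval = 1/3 hours).
P(N ≤ 4) = Σ_{j=0}^{4} e^(−μ) μ^j/j! ≈ 0.7865.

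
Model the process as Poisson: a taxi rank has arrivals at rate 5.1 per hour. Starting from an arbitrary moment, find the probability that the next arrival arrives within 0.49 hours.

0.9178

Inter-arrival times are exponential with rate λ = 5.1 per hour.
P(T ≤ 0.49) = 1 − e^(−λt) = 1 − e^(−5.1 × 0.49) = 1 − e^(−2.499) ≈ 0.9178.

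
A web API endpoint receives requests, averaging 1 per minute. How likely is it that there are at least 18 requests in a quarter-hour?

0.2511

Over the interval, μ = 1 × 15 = 15 (a quarter-hour = 15 minutes).
P(N ≥ 18) = 1 − P(N ≤ 17) = 1 − Σ_{j=0}^{17} e^(−μ) μ^j/j! ≈ 0.2511.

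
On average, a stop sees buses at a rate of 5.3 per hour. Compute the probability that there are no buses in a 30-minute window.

0.0707

Over the interval, μ = 5.3 × 0.5 = 2.65 (a 30-minute window = 0.5 hours).
P(N = 0) = e^(−μ) μ^0/0! = e^(−2.65) · 2.65^0/1 ≈ 0.0707.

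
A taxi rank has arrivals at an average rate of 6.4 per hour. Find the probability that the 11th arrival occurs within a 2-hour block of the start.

Over the interval, μ = 6.4 × 2 = 12.8 (a 2-hour block = 2 hours).
The 11th arrival falls in the interval iff at least 11 events occur there: P(S_11 ≤ t) = P(N ≥ 11) = 1 − P(N ≤ 10) ≈ 0.7307.

0.7307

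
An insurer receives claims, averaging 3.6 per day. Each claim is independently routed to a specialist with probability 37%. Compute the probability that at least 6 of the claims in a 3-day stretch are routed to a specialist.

Thinning: the claims that are routed to a specialist themselves form a Poisson process with rate 0.37 × 3.6 = 1.332 per day.
Over the interval, μ = 1.332 × 3 = 3.996 (a 3-day stretch = 3 days).
P(N ≥ 6) = 1 − P(N ≤ 5) ≈ 0.2142.

0.2142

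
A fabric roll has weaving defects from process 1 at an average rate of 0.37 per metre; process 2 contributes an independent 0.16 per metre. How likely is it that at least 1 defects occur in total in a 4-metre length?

Independent Poisson processes superpose: combined rate λ = 0.37 + 0.16 = 0.53 per metre.
Over the interval, μ = 0.53 × 4 = 2.12 (a 4-metre length = 4 metres).
P(N ≥ 1) = 1 − P(N ≤ 0) ≈ 0.8800.

0.8800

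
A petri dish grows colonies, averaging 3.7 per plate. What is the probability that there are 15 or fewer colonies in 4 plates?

Over the interval, μ = 3.7 × 4 = 14.8 (4 plates).
P(N ≤ 15) = Σ_{j=0}^{15} e^(−μ) μ^j/j! ≈ 0.5886.

0.5886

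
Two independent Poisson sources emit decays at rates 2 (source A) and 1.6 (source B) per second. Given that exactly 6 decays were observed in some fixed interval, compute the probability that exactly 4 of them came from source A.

Given the total, each event is independently from source A with probability p = λ_A/(λ_A+λ_B) = 2/3.6 ≈ 0.5556.
So K ~ Binomial(6, 2/3.6): P(K = 4) = C(6,4) · (2/3.6)^4 · (1.6/3.6)^2 ≈ 0.2823.

0.2823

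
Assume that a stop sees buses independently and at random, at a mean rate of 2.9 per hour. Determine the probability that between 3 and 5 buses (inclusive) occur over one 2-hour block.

Over the interval, μ = 2.9 × 2 = 5.8 (a 2-hour block = 2 hours).
P(3 ≤ N ≤ 5) = Σ_{j=3}^{5} e^(−5.8) · 5.8^j/j! ≈ 0.4068.

0.4068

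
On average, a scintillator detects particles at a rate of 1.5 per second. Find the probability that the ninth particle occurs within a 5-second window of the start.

Over the interval, μ = 1.5 × 5 = 7.5 (a 5-second window = 5 seconds).
The ninth arrival falls in the interval iff at least 9 events occur there: P(S_9 ≤ t) = P(N ≥ 9) = 1 − P(N ≤ 8) ≈ 0.3380.

0.3380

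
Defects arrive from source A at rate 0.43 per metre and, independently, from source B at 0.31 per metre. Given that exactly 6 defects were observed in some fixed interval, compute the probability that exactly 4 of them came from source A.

Given the total, each event is independently from source A with probability p = λ_A/(λ_A+λ_B) = 0.43/0.74 ≈ 0.5811.
So K ~ Binomial(6, 0.43/0.74): P(K = 4) = C(6,4) · (0.43/0.74)^4 · (0.31/0.74)^2 ≈ 0.3001.

0.3001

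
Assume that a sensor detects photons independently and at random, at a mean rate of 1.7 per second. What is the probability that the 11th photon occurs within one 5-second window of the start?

0.2366

Over the interval, μ = 1.7 × 5 = 8.5 (a 5-second window = 5 seconds).
The 11th arrival falls in the interval iff at least 11 events occur there: P(S_11 ≤ t) = P(N ≥ 11) = 1 − P(N ≤ 10) ≈ 0.2366.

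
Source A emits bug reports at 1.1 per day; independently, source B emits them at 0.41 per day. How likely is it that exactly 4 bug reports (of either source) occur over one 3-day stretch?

0.1892

Independent Poisson processes superpose: combined rate λ = 1.1 + 0.41 = 1.51 per day.
Over the interval, μ = 1.51 × 3 = 4.53 (a 3-day stretch = 3 days).
P(N = 4) = e^(−4.53) · 4.53^4/4! ≈ 0.1892.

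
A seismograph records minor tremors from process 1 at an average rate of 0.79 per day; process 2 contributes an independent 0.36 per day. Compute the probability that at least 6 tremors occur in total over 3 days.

0.1358

Independent Poisson processes superpose: combined rate λ = 0.79 + 0.36 = 1.15 per day.
Over the interval, μ = 1.15 × 3 = 3.45 (3 days).
P(N ≥ 6) = 1 − P(N ≤ 5) ≈ 0.1358.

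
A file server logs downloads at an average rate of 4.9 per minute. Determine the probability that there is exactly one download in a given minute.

0.0365

With mean μ = 4.9 per minute,
P(N = 1) = e^(−μ) μ^1/1! = e^(−4.9) · 4.9^1/1 ≈ 0.0365.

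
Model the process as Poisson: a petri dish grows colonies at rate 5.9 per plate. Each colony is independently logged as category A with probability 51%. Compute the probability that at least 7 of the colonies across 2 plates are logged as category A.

0.3966

Thinning: the colonies that are logged as category A themselves form a Poisson process with rate 0.51 × 5.9 = 3.009 per plate.
Over the interval, μ = 3.009 × 2 = 6.018 (2 plates).
P(N ≥ 7) = 1 − P(N ≤ 6) ≈ 0.3966.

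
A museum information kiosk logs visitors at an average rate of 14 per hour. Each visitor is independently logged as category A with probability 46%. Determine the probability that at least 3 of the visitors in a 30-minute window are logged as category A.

Thinning: the visitors that are logged as category A themselves form a Poisson process with rate 0.46 × 14 = 6.44 per hour.
Over the interval, μ = 6.44 × 0.5 = 3.22 (a 30-minute window = 0.5 hours).
P(N ≥ 3) = 1 − P(N ≤ 2) ≈ 0.6243.

0.6243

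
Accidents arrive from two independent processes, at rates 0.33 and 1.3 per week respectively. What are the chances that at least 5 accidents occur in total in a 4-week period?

Independent Poisson processes superpose: combined rate λ = 0.33 + 1.3 = 1.63 per week.
Over the interval, μ = 1.63 × 4 = 6.52 (a 4-week period = 4 weeks).
P(N ≥ 5) = 1 − P(N ≤ 4) ≈ 0.7786.

0.7786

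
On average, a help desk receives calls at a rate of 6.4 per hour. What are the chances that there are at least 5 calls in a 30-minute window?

0.2194

Over the interval, μ = 6.4 × 0.5 = 3.2 (a 30-minute window = 0.5 hours).
P(N ≥ 5) = 1 − P(N ≤ 4) = 1 − Σ_{j=0}^{4} e^(−μ) μ^j/j! ≈ 0.2194.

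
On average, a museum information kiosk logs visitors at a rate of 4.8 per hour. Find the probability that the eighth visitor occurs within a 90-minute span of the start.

0.4311

Over the interval, μ = 4.8 × 1.5 = 7.2 (a 90-minute span = 1.5 hours).
The eighth arrival falls in the interval iff at least 8 events occur there: P(S_8 ≤ t) = P(N ≥ 8) = 1 − P(N ≤ 7) ≈ 0.4311.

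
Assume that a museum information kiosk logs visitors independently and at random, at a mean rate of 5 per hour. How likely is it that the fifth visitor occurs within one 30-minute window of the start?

0.1088

Over the interval, μ = 5 × 0.5 = 2.5 (a 30-minute window = 0.5 hours).
The fifth arrival falls in the interval iff at least 5 events occur there: P(S_5 ≤ t) = P(N ≥ 5) = 1 − P(N ≤ 4) ≈ 0.1088.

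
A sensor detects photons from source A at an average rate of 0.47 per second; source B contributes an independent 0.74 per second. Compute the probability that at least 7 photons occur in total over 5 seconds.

0.4017

Independent Poisson processes superpose: combined rate λ = 0.47 + 0.74 = 1.21 per second.
Over the interval, μ = 1.21 × 5 = 6.05 (5 seconds).
P(N ≥ 7) = 1 − P(N ≤ 6) ≈ 0.4017.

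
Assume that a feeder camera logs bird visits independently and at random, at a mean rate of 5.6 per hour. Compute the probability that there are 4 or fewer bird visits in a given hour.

With mean μ = 5.6 per hour,
P(N ≤ 4) = Σ_{j=0}^{4} e^(−μ) μ^j/j! ≈ 0.3422.

0.3422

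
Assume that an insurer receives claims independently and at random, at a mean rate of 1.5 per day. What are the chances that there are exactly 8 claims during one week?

Over the interval, μ = 1.5 × 7 = 10.5 (a week = 7 days).
P(N = 8) = e^(−μ) μ^8/8! = e^(−10.5) · 10.5^8/40320 ≈ 0.1009.

0.1009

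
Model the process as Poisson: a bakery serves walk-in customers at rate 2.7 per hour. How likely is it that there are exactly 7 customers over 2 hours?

0.1200

Over the interval, μ = 2.7 × 2 = 5.4 (2 hours).
P(N = 7) = e^(−μ) μ^7/7! = e^(−5.4) · 5.4^7/5040 ≈ 0.1200.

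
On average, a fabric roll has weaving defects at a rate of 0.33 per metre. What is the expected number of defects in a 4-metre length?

1.32

E[N] = λt = 0.33 × 4 = 1.32 (a 4-metre length = 4 metres).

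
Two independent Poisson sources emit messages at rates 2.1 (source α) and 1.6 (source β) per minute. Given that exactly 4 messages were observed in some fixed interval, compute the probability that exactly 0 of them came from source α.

0.0350

Given the total, each event is independently from source α with probability p = λ_α/(λ_α+λ_β) = 2.1/3.7 ≈ 0.5676.
So K ~ Binomial(4, 2.1/3.7): P(K = 0) = C(4,0) · (2.1/3.7)^0 · (1.6/3.7)^4 ≈ 0.0350.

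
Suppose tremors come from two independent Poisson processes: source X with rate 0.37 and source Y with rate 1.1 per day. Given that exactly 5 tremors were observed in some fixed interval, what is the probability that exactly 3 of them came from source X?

Given the total, each event is independently from source X with probability p = λ_X/(λ_X+λ_Y) = 0.37/1.47 ≈ 0.2517.
So K ~ Binomial(5, 0.37/1.47): P(K = 3) = C(5,3) · (0.37/1.47)^3 · (1.1/1.47)^2 ≈ 0.0893.

0.0893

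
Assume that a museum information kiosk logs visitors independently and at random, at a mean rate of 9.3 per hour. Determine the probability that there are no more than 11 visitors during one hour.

With mean μ = 9.3 per hour,
P(N ≤ 11) = Σ_{j=0}^{11} e^(−μ) μ^j/j! ≈ 0.7730.

0.7730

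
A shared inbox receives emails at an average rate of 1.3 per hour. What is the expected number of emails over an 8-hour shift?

10.4

E[N] = λt = 1.3 × 8 = 10.4 (an 8-hour shift = 8 hours).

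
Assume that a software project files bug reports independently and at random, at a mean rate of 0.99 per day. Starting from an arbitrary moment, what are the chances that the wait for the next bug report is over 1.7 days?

0.1858

The wait for the next event is exponential with rate λ = 0.99 per day.
P(T > 1.7) = e^(−λt) = e^(−0.99 × 1.7) = e^(−1.683) ≈ 0.1858.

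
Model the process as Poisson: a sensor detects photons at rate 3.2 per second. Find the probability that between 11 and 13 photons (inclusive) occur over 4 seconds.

Over the interval, μ = 3.2 × 4 = 12.8 (4 seconds).
P(11 ≤ N ≤ 13) = Σ_{j=11}^{13} e^(−12.8) · 12.8^j/j! ≈ 0.3258.

0.3258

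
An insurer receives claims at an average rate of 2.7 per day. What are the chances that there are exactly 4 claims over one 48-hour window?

0.1600

Over the interval, μ = 2.7 × 2 = 5.4 (a 48-hour window = 2 days).
P(N = 4) = e^(−μ) μ^4/4! = e^(−5.4) · 5.4^4/24 ≈ 0.1600.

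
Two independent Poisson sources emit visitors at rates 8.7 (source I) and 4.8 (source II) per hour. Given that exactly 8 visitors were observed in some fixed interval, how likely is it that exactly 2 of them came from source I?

0.0235

Given the total, each event is independently from source I with probability p = λ_I/(λ_I+λ_II) = 8.7/13.5 ≈ 0.6444.
So K ~ Binomial(8, 8.7/13.5): P(K = 2) = C(8,2) · (8.7/13.5)^2 · (4.8/13.5)^6 ≈ 0.0235.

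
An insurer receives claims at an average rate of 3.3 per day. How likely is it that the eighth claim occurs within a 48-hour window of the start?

0.3419

Over the interval, μ = 3.3 × 2 = 6.6 (a 48-hour window = 2 days).
The eighth arrival falls in the interval iff at least 8 events occur there: P(S_8 ≤ t) = P(N ≥ 8) = 1 − P(N ≤ 7) ≈ 0.3419.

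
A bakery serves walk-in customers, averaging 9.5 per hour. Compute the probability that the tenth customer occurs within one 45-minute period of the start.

0.1824

Over the interval, μ = 9.5 × 0.75 = 7.125 (a 45-minute period = 0.75 hours).
The tenth arrival falls in the interval iff at least 10 events occur there: P(S_10 ≤ t) = P(N ≥ 10) = 1 − P(N ≤ 9) ≈ 0.1824.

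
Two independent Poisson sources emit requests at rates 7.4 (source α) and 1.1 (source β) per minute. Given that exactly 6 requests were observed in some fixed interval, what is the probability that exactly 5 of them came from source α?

Given the total, each event is independently from source α with probability p = λ_α/(λ_α+λ_β) = 7.4/8.5 ≈ 0.8706.
So K ~ Binomial(6, 7.4/8.5): P(K = 5) = C(6,5) · (7.4/8.5)^5 · (1.1/8.5)^1 ≈ 0.3883.

0.3883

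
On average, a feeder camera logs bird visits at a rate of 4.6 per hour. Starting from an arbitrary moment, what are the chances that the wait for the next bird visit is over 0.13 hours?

0.5499

The wait for the next event is exponential with rate λ = 4.6 per hour.
P(T > 0.13) = e^(−λt) = e^(−4.6 × 0.13) = e^(−0.598) ≈ 0.5499.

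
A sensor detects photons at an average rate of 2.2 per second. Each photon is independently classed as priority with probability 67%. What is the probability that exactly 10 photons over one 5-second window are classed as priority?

0.0821

Thinning: the photons that are classed as priority themselves form a Poisson process with rate 0.67 × 2.2 = 1.474 per second.
Over the interval, μ = 1.474 × 5 = 7.37 (a 5-second window = 5 seconds).
P(N = 10) = e^(−7.37) · 7.37^10/10! ≈ 0.0821.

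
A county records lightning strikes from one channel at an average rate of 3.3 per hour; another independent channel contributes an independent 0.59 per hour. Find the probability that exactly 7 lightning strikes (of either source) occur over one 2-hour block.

Independent Poisson processes superpose: combined rate λ = 3.3 + 0.59 = 3.89 per hour.
Over the interval, μ = 3.89 × 2 = 7.78 (a 2-hour block = 2 hours).
P(N = 7) = e^(−7.78) · 7.78^7/7! ≈ 0.1431.

0.1431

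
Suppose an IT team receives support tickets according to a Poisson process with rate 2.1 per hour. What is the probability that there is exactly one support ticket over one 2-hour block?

Over the interval, μ = 2.1 × 2 = 4.2 (a 2-hour block = 2 hours).
P(N = 1) = e^(−μ) μ^1/1! = e^(−4.2) · 4.2^1/1 ≈ 0.0630.

0.0630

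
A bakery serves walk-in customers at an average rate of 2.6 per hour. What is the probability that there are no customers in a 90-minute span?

0.0202

Over the interval, μ = 2.6 × 1.5 = 3.9 (a 90-minute span = 1.5 hours).
P(N = 0) = e^(−μ) μ^0/0! = e^(−3.9) · 3.9^0/1 ≈ 0.0202.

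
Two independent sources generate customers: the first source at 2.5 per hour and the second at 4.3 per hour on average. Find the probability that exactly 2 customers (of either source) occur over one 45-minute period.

Independent Poisson processes superpose: combined rate λ = 2.5 + 4.3 = 6.8 per hour.
Over the interval, μ = 6.8 × 0.75 = 5.1 (a 45-minute period = 0.75 hours).
P(N = 2) = e^(−5.1) · 5.1^2/2! ≈ 0.0793.

0.0793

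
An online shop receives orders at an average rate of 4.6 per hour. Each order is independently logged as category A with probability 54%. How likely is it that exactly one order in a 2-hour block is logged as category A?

0.0346

Thinning: the orders that are logged as category A themselves form a Poisson process with rate 0.54 × 4.6 = 2.484 per hour.
Over the interval, μ = 2.484 × 2 = 4.968 (a 2-hour block = 2 hours).
P(N = 1) = e^(−4.968) · 4.968^1/1! ≈ 0.0346.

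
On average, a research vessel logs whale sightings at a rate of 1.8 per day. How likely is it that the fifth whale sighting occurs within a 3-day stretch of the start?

0.6267

Over the interval, μ = 1.8 × 3 = 5.4 (a 3-day stretch = 3 days).
The fifth arrival falls in the interval iff at least 5 events occur there: P(S_5 ≤ t) = P(N ≥ 5) = 1 − P(N ≤ 4) ≈ 0.6267.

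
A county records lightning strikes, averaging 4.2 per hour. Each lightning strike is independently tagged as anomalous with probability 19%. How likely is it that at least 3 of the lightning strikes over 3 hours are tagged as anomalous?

0.4287

Thinning: the lightning strikes that are tagged as anomalous themselves form a Poisson process with rate 0.19 × 4.2 = 0.798 per hour.
Over the interval, μ = 0.798 × 3 = 2.394 (3 hours).
P(N ≥ 3) = 1 − P(N ≤ 2) ≈ 0.4287.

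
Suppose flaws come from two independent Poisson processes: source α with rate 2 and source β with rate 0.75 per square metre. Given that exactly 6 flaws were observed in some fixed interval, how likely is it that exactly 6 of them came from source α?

Given the total, each event is independently from source α with probability p = λ_α/(λ_α+λ_β) = 2/2.75 ≈ 0.7273.
So K ~ Binomial(6, 2/2.75): P(K = 6) = C(6,6) · (2/2.75)^6 · (0.75/2.75)^0 ≈ 0.1480.

0.1480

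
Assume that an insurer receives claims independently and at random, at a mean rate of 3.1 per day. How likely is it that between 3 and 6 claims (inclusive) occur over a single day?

0.5600

With mean μ = 3.1 per day,
P(3 ≤ N ≤ 6) = Σ_{j=3}^{6} e^(−3.1) · 3.1^j/j! ≈ 0.5600.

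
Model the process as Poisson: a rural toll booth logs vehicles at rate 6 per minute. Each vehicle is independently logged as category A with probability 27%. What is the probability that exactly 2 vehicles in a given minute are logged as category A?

Thinning: the vehicles that are logged as category A themselves form a Poisson process with rate 0.27 × 6 = 1.62 per minute.
So μ = 1.62.
P(N = 2) = e^(−1.62) · 1.62^2/2! ≈ 0.2597.

0.2597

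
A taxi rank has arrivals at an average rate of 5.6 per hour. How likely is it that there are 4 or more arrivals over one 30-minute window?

0.3081

Over the interval, μ = 5.6 × 0.5 = 2.8 (a 30-minute window = 0.5 hours).
P(N ≥ 4) = 1 − P(N ≤ 3) = 1 − Σ_{j=0}^{3} e^(−μ) μ^j/j! ≈ 0.3081.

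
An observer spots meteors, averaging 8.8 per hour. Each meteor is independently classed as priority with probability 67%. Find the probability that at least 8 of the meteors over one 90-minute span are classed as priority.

0.6575

Thinning: the meteors that are classed as priority themselves form a Poisson process with rate 0.67 × 8.8 = 5.896 per hour.
Over the interval, μ = 5.896 × 1.5 = 8.844 (a 90-minute span = 1.5 hours).
P(N ≥ 8) = 1 − P(N ≤ 7) ≈ 0.6575.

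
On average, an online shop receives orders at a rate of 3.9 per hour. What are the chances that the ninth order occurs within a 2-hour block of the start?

0.3796

Over the interval, μ = 3.9 × 2 = 7.8 (a 2-hour block = 2 hours).
The ninth arrival falls in the interval iff at least 9 events occur there: P(S_9 ≤ t) = P(N ≥ 9) = 1 − P(N ≤ 8) ≈ 0.3796.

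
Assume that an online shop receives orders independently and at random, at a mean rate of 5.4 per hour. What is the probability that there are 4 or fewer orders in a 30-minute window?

Over the interval, μ = 5.4 × 0.5 = 2.7 (a 30-minute window = 0.5 hours).
P(N ≤ 4) = Σ_{j=0}^{4} e^(−μ) μ^j/j! ≈ 0.8629.

0.8629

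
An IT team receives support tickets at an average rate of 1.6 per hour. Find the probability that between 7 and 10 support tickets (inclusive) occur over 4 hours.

Over the interval, μ = 1.6 × 4 = 6.4 (4 hours).
P(7 ≤ N ≤ 10) = Σ_{j=7}^{10} e^(−6.4) · 6.4^j/j! ≈ 0.3963.

0.3963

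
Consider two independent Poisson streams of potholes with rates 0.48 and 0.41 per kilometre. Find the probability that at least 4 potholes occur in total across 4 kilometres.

0.4763

Independent Poisson processes superpose: combined rate λ = 0.48 + 0.41 = 0.89 per kilometre.
Over the interval, μ = 0.89 × 4 = 3.56 (4 kilometres).
P(N ≥ 4) = 1 − P(N ≤ 3) ≈ 0.4763.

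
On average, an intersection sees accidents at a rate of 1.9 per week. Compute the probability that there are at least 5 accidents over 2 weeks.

Over the interval, μ = 1.9 × 2 = 3.8 (2 weeks).
P(N ≥ 5) = 1 − P(N ≤ 4) = 1 − Σ_{j=0}^{4} e^(−μ) μ^j/j! ≈ 0.3322.

0.3322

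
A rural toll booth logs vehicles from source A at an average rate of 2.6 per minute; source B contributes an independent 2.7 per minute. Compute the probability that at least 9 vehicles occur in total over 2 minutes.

0.7306

Independent Poisson processes superpose: combined rate λ = 2.6 + 2.7 = 5.3 per minute.
Over the interval, μ = 5.3 × 2 = 10.6 (2 minutes).
P(N ≥ 9) = 1 − P(N ≤ 8) ≈ 0.7306.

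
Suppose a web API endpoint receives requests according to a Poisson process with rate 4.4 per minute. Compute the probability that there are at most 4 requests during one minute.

0.5512

With mean μ = 4.4 per minute,
P(N ≤ 4) = Σ_{j=0}^{4} e^(−μ) μ^j/j! ≈ 0.5512.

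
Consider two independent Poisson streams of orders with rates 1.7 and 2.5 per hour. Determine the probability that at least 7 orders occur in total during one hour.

Independent Poisson processes superpose: combined rate λ = 1.7 + 2.5 = 4.2 per hour.
So μ = 4.2.
P(N ≥ 7) = 1 − P(N ≤ 6) ≈ 0.1325.

0.1325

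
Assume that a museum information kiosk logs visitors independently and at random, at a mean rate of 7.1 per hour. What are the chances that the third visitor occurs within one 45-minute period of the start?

Over the interval, μ = 7.1 × 0.75 = 5.325 (a 45-minute period = 0.75 hours).
The third arrival falls in the interval iff at least 3 events occur there: P(S_3 ≤ t) = P(N ≥ 3) = 1 − P(N ≤ 2) ≈ 0.9002.

0.9002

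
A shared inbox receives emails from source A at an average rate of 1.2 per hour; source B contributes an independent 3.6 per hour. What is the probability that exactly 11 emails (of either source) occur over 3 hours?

0.0771

Independent Poisson processes superpose: combined rate λ = 1.2 + 3.6 = 4.8 per hour.
Over the interval, μ = 4.8 × 3 = 14.4 (3 hours).
P(N = 11) = e^(−14.4) · 14.4^11/11! ≈ 0.0771.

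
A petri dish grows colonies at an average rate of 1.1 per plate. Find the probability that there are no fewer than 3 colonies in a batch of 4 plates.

Over the interval, μ = 1.1 × 4 = 4.4 (a batch of 4 plates = 4 plates).
P(N ≥ 3) = 1 − P(N ≤ 2) = 1 − Σ_{j=0}^{2} e^(−μ) μ^j/j! ≈ 0.8149.

0.8149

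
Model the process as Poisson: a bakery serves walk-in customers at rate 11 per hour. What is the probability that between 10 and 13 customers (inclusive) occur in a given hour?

With mean μ = 11 per hour,
P(10 ≤ N ≤ 13) = Σ_{j=10}^{13} e^(−11) · 11^j/j! ≈ 0.4408.

0.4408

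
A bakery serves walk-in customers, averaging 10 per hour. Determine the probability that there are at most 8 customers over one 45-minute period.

Over the interval, μ = 10 × 0.75 = 7.5 (a 45-minute period = 0.75 hours).
P(N ≤ 8) = Σ_{j=0}^{8} e^(−μ) μ^j/j! ≈ 0.6620.

0.6620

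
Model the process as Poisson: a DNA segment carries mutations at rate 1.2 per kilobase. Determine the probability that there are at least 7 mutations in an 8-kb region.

Over the interval, μ = 1.2 × 8 = 9.6 (an 8-kb region = 8 kilobases).
P(N ≥ 7) = 1 − P(N ≤ 6) = 1 − Σ_{j=0}^{6} e^(−μ) μ^j/j! ≈ 0.8426.

0.8426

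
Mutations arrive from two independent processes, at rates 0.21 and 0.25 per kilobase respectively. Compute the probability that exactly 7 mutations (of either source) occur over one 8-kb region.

Independent Poisson processes superpose: combined rate λ = 0.21 + 0.25 = 0.46 per kilobase.
Over the interval, μ = 0.46 × 8 = 3.68 (an 8-kb region = 8 kilobases).
P(N = 7) = e^(−3.68) · 3.68^7/7! ≈ 0.0457.

0.0457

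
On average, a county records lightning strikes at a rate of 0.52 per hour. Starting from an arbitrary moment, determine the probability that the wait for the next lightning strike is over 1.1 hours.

The wait for the next event is exponential with rate λ = 0.52 per hour.
P(T > 1.1) = e^(−λt) = e^(−0.52 × 1.1) = e^(−0.572) ≈ 0.5644.

0.5644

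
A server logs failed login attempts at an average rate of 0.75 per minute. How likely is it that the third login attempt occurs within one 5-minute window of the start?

0.7229

Over the interval, μ = 0.75 × 5 = 3.75 (a 5-minute window = 5 minutes).
The third arrival falls in the interval iff at least 3 events occur there: P(S_3 ≤ t) = P(N ≥ 3) = 1 − P(N ≤ 2) ≈ 0.7229.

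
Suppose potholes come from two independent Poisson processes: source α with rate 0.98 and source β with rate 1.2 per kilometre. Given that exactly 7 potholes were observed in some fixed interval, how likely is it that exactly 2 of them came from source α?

Given the total, each event is independently from source α with probability p = λ_α/(λ_α+λ_β) = 0.98/2.18 ≈ 0.4495.
So K ~ Binomial(7, 0.98/2.18): P(K = 2) = C(7,2) · (0.98/2.18)^2 · (1.2/2.18)^5 ≈ 0.2145.

0.2145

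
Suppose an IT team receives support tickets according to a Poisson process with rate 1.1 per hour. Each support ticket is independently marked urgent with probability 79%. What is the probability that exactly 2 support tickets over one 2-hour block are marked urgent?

0.2656

Thinning: the support tickets that are marked urgent themselves form a Poisson process with rate 0.79 × 1.1 = 0.869 per hour.
Over the interval, μ = 0.869 × 2 = 1.738 (a 2-hour block = 2 hours).
P(N = 2) = e^(−1.738) · 1.738^2/2! ≈ 0.2656.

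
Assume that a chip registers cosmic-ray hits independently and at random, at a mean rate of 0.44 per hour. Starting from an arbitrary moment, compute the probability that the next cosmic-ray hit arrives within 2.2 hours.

0.6202

Inter-arrival times are exponential with rate λ = 0.44 per hour.
P(T ≤ 2.2) = 1 − e^(−λt) = 1 − e^(−0.44 × 2.2) = 1 − e^(−0.968) ≈ 0.6202.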